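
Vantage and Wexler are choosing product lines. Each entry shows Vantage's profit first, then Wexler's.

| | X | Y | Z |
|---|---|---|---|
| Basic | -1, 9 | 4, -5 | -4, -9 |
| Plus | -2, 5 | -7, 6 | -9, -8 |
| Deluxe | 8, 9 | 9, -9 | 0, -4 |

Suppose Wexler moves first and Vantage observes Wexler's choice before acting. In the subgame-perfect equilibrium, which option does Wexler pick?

Vantage best-responds to each possible Wexler move:
- X → Vantage plays Deluxe (best of -1, -2, 8); Wexler gets 9.
- Y → Vantage plays Deluxe (best of 4, -7, 9); Wexler gets -9.
- Z → Vantage plays Deluxe (best of -4, -9, 0); Wexler gets -4.
Maximizing over 9, -9, -4, Wexler chooses X. Subgame-perfect outcome: (Deluxe, X) with payoffs (8, 9).

X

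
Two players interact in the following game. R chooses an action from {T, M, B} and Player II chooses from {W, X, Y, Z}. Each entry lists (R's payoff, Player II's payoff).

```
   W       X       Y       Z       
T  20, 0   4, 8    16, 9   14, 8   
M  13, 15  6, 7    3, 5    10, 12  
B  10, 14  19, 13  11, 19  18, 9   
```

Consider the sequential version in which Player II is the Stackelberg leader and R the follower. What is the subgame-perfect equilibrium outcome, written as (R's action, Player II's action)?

(B, X)

Solve by backward induction (Player II leads).
- W: R compares 20, 13, 10 and picks T; Player II would get 0.
- X: R compares 4, 6, 19 and picks B; Player II would get 13.
- Y: R compares 16, 3, 11 and picks T; Player II would get 9.
- Z: R compares 14, 10, 18 and picks B; Player II would get 9.
Player II's induced payoffs are 0, 13, 9, 9, so Player II commits to X. Subgame-perfect outcome: (B, X) with payoffs (19, 13).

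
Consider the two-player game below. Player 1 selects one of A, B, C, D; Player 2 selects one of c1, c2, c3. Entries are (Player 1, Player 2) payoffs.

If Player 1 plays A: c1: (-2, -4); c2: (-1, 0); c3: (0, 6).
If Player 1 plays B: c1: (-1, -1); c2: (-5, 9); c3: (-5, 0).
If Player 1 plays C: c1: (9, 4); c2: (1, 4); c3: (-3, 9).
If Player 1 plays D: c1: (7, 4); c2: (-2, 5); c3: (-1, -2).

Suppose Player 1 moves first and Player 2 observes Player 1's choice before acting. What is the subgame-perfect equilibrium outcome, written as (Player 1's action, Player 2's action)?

(A, c3)

Solve by backward induction (Player 1 leads).
- A: Player 2 compares -4, 0, 6 and picks c3; Player 1 would get 0.
- B: Player 2 compares -1, 9, 0 and picks c2; Player 1 would get -5.
- C: Player 2 compares 4, 4, 9 and picks c3; Player 1 would get -3.
- D: Player 2 compares 4, 5, -2 and picks c2; Player 1 would get -2.
Player 1's induced payoffs are 0, -5, -3, -2, so Player 1 commits to A. Subgame-perfect outcome: (A, c3) with payoffs (0, 6).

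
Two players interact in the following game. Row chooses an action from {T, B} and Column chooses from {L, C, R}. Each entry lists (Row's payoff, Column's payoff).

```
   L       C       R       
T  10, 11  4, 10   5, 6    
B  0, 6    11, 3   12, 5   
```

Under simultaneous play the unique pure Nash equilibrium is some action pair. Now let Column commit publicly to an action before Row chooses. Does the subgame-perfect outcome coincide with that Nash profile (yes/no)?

yes

Row best-responds to each possible Column move:
- L: Row compares 10, 0 and picks T; Column would get 11.
- C: Row compares 4, 11 and picks B; Column would get 3.
- R: Row compares 5, 12 and picks B; Column would get 5.
Among 11, 3, 5, the best is 11 at L. Subgame-perfect outcome: (T, L) with payoffs (10, 11).
For the simultaneous game, intersect best replies.
Row's best replies: L→T; C→B; R→B.
Column's best replies: T→L; B→L.
The unique mutual best reply is (T, L), giving (10, 11).
Sequential outcome (T, L) coincides with the Nash profile (T, L).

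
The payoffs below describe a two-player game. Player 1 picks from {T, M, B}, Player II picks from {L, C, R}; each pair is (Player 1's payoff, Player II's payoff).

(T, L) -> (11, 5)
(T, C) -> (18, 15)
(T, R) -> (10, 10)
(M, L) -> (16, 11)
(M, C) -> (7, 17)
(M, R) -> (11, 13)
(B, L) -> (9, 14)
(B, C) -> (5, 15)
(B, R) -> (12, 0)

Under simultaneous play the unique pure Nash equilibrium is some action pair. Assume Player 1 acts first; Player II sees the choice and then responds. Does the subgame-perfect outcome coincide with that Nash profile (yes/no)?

Player II best-responds to each possible Player 1 move:
- T → Player II plays C (best of 5, 15, 10); Player 1 gets 18.
- M → Player II plays C (best of 11, 17, 13); Player 1 gets 7.
- B → Player II plays C (best of 14, 15, 0); Player 1 gets 5.
Maximizing over 18, 7, 5, Player 1 chooses T. Subgame-perfect outcome: (T, C) with payoffs (18, 15).
Now find the simultaneous Nash equilibrium.
Player 1's best replies: L→M; C→T; R→B.
Player II's best replies: T→C; M→C; B→C.
Only (T, C) has each player best-responding; Nash payoffs (18, 15).
Sequential outcome (T, C) coincides with the Nash profile (T, C).

yes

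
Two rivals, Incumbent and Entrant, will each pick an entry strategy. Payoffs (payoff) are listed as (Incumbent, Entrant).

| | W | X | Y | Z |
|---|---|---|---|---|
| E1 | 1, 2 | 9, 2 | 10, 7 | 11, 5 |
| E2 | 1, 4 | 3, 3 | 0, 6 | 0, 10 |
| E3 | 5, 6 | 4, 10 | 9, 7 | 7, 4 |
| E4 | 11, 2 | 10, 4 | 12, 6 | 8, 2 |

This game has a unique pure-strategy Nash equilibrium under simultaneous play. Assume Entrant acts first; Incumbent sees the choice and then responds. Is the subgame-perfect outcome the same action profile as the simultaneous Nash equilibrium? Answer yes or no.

yes

Incumbent best-responds to each possible Entrant move:
- W → Incumbent plays E4 (best of 1, 1, 5, 11); Entrant gets 2.
- X → Incumbent plays E4 (best of 9, 3, 4, 10); Entrant gets 4.
- Y → Incumbent plays E4 (best of 10, 0, 9, 12); Entrant gets 6.
- Z → Incumbent plays E1 (best of 11, 0, 7, 8); Entrant gets 5.
Among 2, 4, 6, 5, the best is 6 at Y. Subgame-perfect outcome: (E4, Y) with payoffs (12, 6).
For the simultaneous game, intersect best replies.
Incumbent's best replies: W→E4; X→E4; Y→E4; Z→E1.
Entrant's best replies: E1→Y; E2→Z; E3→X; E4→Y.
Only (E4, Y) has each player best-responding; Nash payoffs (12, 6).
Sequential outcome (E4, Y) coincides with the Nash profile (E4, Y).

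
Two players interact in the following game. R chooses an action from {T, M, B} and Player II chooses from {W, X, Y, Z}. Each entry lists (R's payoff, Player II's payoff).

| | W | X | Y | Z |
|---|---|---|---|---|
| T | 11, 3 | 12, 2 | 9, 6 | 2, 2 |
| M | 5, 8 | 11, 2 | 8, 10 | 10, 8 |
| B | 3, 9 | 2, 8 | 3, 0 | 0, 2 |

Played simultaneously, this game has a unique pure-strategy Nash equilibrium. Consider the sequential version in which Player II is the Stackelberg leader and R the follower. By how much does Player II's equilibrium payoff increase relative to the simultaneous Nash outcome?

2

Solve by backward induction (Player II leads).
- W → R plays T (best of 11, 5, 3); Player II gets 3.
- X → R plays T (best of 12, 11, 2); Player II gets 2.
- Y → R plays T (best of 9, 8, 3); Player II gets 6.
- Z → R plays M (best of 2, 10, 0); Player II gets 8.
Maximizing over 3, 2, 6, 8, Player II chooses Z. Subgame-perfect outcome: (M, Z) with payoffs (10, 8).
Under simultaneous play:
R's best replies: W→T; X→T; Y→T; Z→M.
Player II's best replies: T→Y; M→Y; B→W.
The unique mutual best reply is (T, Y), giving (9, 6).
Player II's commitment gain: 8 − 6 = 2.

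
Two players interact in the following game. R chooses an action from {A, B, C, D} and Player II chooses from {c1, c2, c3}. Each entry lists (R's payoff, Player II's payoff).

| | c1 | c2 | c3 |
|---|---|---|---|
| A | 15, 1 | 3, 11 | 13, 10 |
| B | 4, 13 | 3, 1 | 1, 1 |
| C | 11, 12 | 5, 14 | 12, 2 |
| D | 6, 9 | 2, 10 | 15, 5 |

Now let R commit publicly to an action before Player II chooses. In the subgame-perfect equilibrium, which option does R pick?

C

Solve by backward induction (R leads).
- A: Player II compares 1, 11, 10 and picks c2; R would get 3.
- B: Player II compares 13, 1, 1 and picks c1; R would get 4.
- C: Player II compares 12, 14, 2 and picks c2; R would get 5.
- D: Player II compares 9, 10, 5 and picks c2; R would get 2.
Maximizing over 3, 4, 5, 2, R chooses C. Subgame-perfect outcome: (C, c2) with payoffs (5, 14).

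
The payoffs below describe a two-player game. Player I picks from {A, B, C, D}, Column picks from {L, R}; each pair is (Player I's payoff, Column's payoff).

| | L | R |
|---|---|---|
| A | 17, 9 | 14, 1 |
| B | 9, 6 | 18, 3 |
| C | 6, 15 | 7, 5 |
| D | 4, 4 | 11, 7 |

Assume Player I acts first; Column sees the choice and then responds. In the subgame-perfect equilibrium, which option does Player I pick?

Backward induction with Player I moving first.
- A: BR = L, leader payoff 17.
- B: BR = L, leader payoff 9.
- C: BR = L, leader payoff 6.
- D: BR = R, leader payoff 11.
Player I's induced payoffs are 17, 9, 6, 11, so Player I commits to A. Subgame-perfect outcome: (A, L) with payoffs (17, 9).

A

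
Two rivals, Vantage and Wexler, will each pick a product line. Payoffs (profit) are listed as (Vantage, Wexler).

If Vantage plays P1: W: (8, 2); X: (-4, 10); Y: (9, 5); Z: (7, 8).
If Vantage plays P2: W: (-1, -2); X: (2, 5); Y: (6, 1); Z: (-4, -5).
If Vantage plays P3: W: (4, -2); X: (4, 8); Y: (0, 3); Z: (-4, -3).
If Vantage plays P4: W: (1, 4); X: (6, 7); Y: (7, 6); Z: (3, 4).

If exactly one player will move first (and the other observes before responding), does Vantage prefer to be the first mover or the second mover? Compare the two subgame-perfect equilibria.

If Vantage leads: Wexler's best replies are P1→X, P2→X, P3→X, P4→X; Vantage's induced payoffs -4, 2, 4, 6; outcome (P4, X), payoffs (6, 7).
If Wexler leads: Vantage's best replies are W→P1, X→P4, Y→P1, Z→P1; Wexler's induced payoffs 2, 7, 5, 8; outcome (P1, Z), payoffs (7, 8).
Vantage gets 6 moving first and 7 moving second, so Vantage prefers to move second.

second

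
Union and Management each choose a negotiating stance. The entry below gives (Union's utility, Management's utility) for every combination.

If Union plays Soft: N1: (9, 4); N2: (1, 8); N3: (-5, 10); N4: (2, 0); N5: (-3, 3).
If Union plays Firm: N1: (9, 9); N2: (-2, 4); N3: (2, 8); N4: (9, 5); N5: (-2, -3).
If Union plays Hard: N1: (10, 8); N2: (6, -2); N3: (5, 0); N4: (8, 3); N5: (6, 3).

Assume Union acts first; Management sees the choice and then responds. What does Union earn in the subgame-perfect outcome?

10

Management best-responds to each possible Union move:
- Soft: Management compares 4, 8, 10, 0, 3 and picks N3; Union would get -5.
- Firm: Management compares 9, 4, 8, 5, -3 and picks N1; Union would get 9.
- Hard: Management compares 8, -2, 0, 3, 3 and picks N1; Union would get 10.
Among -5, 9, 10, the best is 10 at Hard. Subgame-perfect outcome: (Hard, N1) with payoffs (10, 8).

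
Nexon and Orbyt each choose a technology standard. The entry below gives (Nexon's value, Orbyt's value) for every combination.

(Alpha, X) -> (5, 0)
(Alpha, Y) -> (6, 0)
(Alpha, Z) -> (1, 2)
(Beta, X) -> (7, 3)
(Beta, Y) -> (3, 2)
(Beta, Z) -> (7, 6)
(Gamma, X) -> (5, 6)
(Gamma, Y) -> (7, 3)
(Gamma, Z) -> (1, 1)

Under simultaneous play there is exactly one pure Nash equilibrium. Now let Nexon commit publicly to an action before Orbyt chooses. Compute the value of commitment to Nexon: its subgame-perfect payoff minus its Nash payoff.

Work backward from Orbyt's decision.
- Alpha: Orbyt compares 0, 0, 2 and picks Z; Nexon would get 1.
- Beta: Orbyt compares 3, 2, 6 and picks Z; Nexon would get 7.
- Gamma: Orbyt compares 6, 3, 1 and picks X; Nexon would get 5.
Maximizing over 1, 7, 5, Nexon chooses Beta. Subgame-perfect outcome: (Beta, Z) with payoffs (7, 6).
Now find the simultaneous Nash equilibrium.
Nexon's best replies: X→Beta; Y→Gamma; Z→Beta.
Orbyt's best replies: Alpha→Z; Beta→Z; Gamma→X.
The unique mutual best reply is (Beta, Z), giving (7, 6).
Nexon's commitment gain: 7 − 7 = 0.

0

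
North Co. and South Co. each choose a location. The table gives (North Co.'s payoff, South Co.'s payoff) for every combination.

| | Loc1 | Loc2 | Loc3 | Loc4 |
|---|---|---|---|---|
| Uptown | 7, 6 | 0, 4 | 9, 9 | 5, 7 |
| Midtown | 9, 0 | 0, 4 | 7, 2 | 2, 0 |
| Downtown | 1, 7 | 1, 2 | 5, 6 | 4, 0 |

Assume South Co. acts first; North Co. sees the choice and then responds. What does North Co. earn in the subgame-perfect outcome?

Backward induction with South Co. moving first.
- Loc1: North Co. compares 7, 9, 1 and picks Midtown; South Co. would get 0.
- Loc2: North Co. compares 0, 0, 1 and picks Downtown; South Co. would get 2.
- Loc3: North Co. compares 9, 7, 5 and picks Uptown; South Co. would get 9.
- Loc4: North Co. compares 5, 2, 4 and picks Uptown; South Co. would get 7.
Among 0, 2, 9, 7, the best is 9 at Loc3. Subgame-perfect outcome: (Uptown, Loc3) with payoffs (9, 9).

9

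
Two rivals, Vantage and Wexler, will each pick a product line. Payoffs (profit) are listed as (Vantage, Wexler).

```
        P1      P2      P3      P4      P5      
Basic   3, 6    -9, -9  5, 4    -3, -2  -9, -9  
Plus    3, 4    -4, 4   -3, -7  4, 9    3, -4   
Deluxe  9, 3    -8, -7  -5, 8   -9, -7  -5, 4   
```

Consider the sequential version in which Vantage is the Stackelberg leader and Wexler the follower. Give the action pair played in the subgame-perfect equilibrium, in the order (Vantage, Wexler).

(Plus, P4)

Backward induction with Vantage moving first.
- Basic: Wexler compares 6, -9, 4, -2, -9 and picks P1; Vantage would get 3.
- Plus: Wexler compares 4, 4, -7, 9, -4 and picks P4; Vantage would get 4.
- Deluxe: Wexler compares 3, -7, 8, -7, 4 and picks P3; Vantage would get -5.
Vantage's induced payoffs are 3, 4, -5, so Vantage commits to Plus. Subgame-perfect outcome: (Plus, P4) with payoffs (4, 9).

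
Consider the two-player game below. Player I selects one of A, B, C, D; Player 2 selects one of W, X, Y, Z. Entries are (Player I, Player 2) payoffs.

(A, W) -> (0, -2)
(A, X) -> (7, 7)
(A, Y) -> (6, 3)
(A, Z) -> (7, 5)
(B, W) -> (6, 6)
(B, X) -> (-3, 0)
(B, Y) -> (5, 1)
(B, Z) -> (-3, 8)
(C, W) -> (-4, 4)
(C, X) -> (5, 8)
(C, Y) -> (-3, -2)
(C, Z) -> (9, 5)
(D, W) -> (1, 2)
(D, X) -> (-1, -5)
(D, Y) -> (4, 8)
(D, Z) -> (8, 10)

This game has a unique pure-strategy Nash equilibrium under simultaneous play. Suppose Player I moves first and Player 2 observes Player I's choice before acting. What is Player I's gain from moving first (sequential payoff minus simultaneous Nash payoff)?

Work backward from Player 2's decision.
- A → Player 2 plays X (best of -2, 7, 3, 5); Player I gets 7.
- B → Player 2 plays Z (best of 6, 0, 1, 8); Player I gets -3.
- C → Player 2 plays X (best of 4, 8, -2, 5); Player I gets 5.
- D → Player 2 plays Z (best of 2, -5, 8, 10); Player I gets 8.
Player I's induced payoffs are 7, -3, 5, 8, so Player I commits to D. Subgame-perfect outcome: (D, Z) with payoffs (8, 10).
For the simultaneous game, intersect best replies.
Player I's best replies: W→B; X→A; Y→A; Z→C.
Player 2's best replies: A→X; B→Z; C→X; D→Z.
The unique mutual best reply is (A, X), giving (7, 7).
Player I's commitment gain: 8 − 7 = 1.

1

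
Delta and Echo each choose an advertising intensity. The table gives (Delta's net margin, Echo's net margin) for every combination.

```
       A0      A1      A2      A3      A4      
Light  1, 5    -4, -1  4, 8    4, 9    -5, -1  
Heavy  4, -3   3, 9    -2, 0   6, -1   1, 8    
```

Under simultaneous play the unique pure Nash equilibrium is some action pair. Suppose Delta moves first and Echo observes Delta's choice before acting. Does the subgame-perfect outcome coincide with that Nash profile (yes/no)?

no

Solve by backward induction (Delta leads).
- Light: BR = A3, leader payoff 4.
- Heavy: BR = A1, leader payoff 3.
Delta's induced payoffs are 4, 3, so Delta commits to Light. Subgame-perfect outcome: (Light, A3) with payoffs (4, 9).
Now find the simultaneous Nash equilibrium.
Delta's best replies: A0→Heavy; A1→Heavy; A2→Light; A3→Heavy; A4→Heavy.
Echo's best replies: Light→A3; Heavy→A1.
The unique mutual best reply is (Heavy, A1), giving (3, 9).
Sequential outcome (Light, A3) differs from the Nash profile (Heavy, A1).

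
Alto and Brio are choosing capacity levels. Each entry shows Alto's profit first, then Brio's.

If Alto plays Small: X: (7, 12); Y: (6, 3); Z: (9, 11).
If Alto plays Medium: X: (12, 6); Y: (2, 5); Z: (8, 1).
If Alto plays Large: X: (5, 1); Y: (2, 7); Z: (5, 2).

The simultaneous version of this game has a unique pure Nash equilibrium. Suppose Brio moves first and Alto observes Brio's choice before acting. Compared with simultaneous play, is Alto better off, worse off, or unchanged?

worse off

Work backward from Alto's decision.
- X: BR = Medium, leader payoff 6.
- Y: BR = Small, leader payoff 3.
- Z: BR = Small, leader payoff 11.
Brio's induced payoffs are 6, 3, 11, so Brio commits to Z. Subgame-perfect outcome: (Small, Z) with payoffs (9, 11).
Now find the simultaneous Nash equilibrium.
Alto's best replies: X→Medium; Y→Small; Z→Small.
Brio's best replies: Small→X; Medium→X; Large→Y.
The unique mutual best reply is (Medium, X), giving (12, 6).
Alto earns 9 sequentially versus 12 at the Nash outcome: worse off.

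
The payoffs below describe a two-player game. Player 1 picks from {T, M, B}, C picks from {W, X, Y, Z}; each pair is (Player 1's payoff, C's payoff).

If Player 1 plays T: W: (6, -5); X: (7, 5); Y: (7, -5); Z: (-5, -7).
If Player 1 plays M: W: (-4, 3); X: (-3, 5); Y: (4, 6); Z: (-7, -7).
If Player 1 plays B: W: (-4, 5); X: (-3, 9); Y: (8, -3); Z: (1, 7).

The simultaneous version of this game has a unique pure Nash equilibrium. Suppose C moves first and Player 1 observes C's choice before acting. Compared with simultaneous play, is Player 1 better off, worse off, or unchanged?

worse off

Backward induction with C moving first.
- W: Player 1 compares 6, -4, -4 and picks T; C would get -5.
- X: Player 1 compares 7, -3, -3 and picks T; C would get 5.
- Y: Player 1 compares 7, 4, 8 and picks B; C would get -3.
- Z: Player 1 compares -5, -7, 1 and picks B; C would get 7.
Maximizing over -5, 5, -3, 7, C chooses Z. Subgame-perfect outcome: (B, Z) with payoffs (1, 7).
Under simultaneous play:
Player 1's best replies: W→T; X→T; Y→B; Z→B.
C's best replies: T→X; M→Y; B→X.
The unique mutual best reply is (T, X), giving (7, 5).
Player 1 earns 1 sequentially versus 7 at the Nash outcome: worse off.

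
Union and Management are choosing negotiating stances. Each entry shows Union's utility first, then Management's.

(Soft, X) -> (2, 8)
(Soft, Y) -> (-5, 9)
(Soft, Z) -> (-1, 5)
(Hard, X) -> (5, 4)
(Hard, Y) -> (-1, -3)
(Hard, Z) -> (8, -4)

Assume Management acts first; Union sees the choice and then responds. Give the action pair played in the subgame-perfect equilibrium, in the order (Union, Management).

Backward induction with Management moving first.
- X → Union plays Hard (best of 2, 5); Management gets 4.
- Y → Union plays Hard (best of -5, -1); Management gets -3.
- Z → Union plays Hard (best of -1, 8); Management gets -4.
Maximizing over 4, -3, -4, Management chooses X. Subgame-perfect outcome: (Hard, X) with payoffs (5, 4).

(Hard, X)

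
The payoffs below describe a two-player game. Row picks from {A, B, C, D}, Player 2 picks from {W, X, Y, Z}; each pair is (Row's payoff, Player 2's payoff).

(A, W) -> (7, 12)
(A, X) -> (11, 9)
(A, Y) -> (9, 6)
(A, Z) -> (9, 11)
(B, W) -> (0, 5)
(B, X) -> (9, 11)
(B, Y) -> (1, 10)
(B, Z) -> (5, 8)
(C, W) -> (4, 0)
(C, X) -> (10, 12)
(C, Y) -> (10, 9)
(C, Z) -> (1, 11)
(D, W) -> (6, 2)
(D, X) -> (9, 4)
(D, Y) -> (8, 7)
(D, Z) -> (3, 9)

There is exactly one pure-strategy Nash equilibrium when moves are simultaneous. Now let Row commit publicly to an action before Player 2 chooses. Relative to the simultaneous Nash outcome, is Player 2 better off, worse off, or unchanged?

Player 2 best-responds to each possible Row move:
- A → Player 2 plays W (best of 12, 9, 6, 11); Row gets 7.
- B → Player 2 plays X (best of 5, 11, 10, 8); Row gets 9.
- C → Player 2 plays X (best of 0, 12, 9, 11); Row gets 10.
- D → Player 2 plays Z (best of 2, 4, 7, 9); Row gets 3.
Among 7, 9, 10, 3, the best is 10 at C. Subgame-perfect outcome: (C, X) with payoffs (10, 12).
Under simultaneous play:
Row's best replies: W→A; X→A; Y→C; Z→A.
Player 2's best replies: A→W; B→X; C→X; D→Z.
Only (A, W) has each player best-responding; Nash payoffs (7, 12).
Player 2 earns 12 sequentially versus 12 at the Nash outcome: unchanged.

unchanged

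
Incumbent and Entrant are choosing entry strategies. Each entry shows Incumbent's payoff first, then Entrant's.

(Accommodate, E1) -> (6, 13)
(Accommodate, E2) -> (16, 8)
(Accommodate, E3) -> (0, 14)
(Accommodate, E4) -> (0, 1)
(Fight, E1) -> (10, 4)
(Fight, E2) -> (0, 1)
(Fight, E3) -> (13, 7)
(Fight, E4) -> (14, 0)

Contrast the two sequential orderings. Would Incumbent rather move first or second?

second

If Incumbent leads: Entrant's best replies are Accommodate→E3, Fight→E3; Incumbent's induced payoffs 0, 13; outcome (Fight, E3), payoffs (13, 7).
If Entrant leads: Incumbent's best replies are E1→Fight, E2→Accommodate, E3→Fight, E4→Fight; Entrant's induced payoffs 4, 8, 7, 0; outcome (Accommodate, E2), payoffs (16, 8).
Incumbent gets 13 moving first and 16 moving second, so Incumbent prefers to move second.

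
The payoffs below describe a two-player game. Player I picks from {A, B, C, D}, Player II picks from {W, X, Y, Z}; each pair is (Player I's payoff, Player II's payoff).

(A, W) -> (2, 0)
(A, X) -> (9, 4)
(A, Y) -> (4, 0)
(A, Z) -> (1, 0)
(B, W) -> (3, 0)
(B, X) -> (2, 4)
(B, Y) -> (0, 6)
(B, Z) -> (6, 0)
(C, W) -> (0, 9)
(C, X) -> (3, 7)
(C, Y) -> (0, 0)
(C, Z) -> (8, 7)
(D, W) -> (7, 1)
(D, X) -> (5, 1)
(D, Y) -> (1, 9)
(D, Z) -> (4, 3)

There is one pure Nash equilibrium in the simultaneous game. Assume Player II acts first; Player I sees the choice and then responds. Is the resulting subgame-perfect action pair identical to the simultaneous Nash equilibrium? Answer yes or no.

no

Player I best-responds to each possible Player II move:
- W: BR = D, leader payoff 1.
- X: BR = A, leader payoff 4.
- Y: BR = A, leader payoff 0.
- Z: BR = C, leader payoff 7.
Maximizing over 1, 4, 0, 7, Player II chooses Z. Subgame-perfect outcome: (C, Z) with payoffs (8, 7).
Now find the simultaneous Nash equilibrium.
Player I's best replies: W→D; X→A; Y→A; Z→C.
Player II's best replies: A→X; B→Y; C→W; D→Y.
Only (A, X) has each player best-responding; Nash payoffs (9, 4).
Sequential outcome (C, Z) differs from the Nash profile (A, X).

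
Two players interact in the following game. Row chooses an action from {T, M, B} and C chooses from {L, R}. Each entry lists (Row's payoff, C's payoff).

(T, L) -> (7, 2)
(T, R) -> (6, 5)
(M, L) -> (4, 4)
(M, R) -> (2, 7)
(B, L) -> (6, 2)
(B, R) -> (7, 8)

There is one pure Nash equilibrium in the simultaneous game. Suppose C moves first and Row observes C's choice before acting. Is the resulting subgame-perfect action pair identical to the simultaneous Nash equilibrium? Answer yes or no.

yes

Row best-responds to each possible C move:
- L → Row plays T (best of 7, 4, 6); C gets 2.
- R → Row plays B (best of 6, 2, 7); C gets 8.
Maximizing over 2, 8, C chooses R. Subgame-perfect outcome: (B, R) with payoffs (7, 8).
Under simultaneous play:
Row's best replies: L→T; R→B.
C's best replies: T→R; M→R; B→R.
The unique mutual best reply is (B, R), giving (7, 8).
Sequential outcome (B, R) coincides with the Nash profile (B, R).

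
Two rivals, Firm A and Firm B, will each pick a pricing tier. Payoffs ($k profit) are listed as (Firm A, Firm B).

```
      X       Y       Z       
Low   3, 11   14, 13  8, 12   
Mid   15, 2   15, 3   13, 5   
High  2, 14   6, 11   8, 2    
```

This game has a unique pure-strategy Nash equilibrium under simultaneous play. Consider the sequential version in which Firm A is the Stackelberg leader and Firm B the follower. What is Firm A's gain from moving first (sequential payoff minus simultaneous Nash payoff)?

Solve by backward induction (Firm A leads).
- Low → Firm B plays Y (best of 11, 13, 12); Firm A gets 14.
- Mid → Firm B plays Z (best of 2, 3, 5); Firm A gets 13.
- High → Firm B plays X (best of 14, 11, 2); Firm A gets 2.
Firm A's induced payoffs are 14, 13, 2, so Firm A commits to Low. Subgame-perfect outcome: (Low, Y) with payoffs (14, 13).
Now find the simultaneous Nash equilibrium.
Firm A's best replies: X→Mid; Y→Mid; Z→Mid.
Firm B's best replies: Low→Y; Mid→Z; High→X.
Only (Mid, Z) has each player best-responding; Nash payoffs (13, 5).
Firm A's commitment gain: 14 − 13 = 1.

1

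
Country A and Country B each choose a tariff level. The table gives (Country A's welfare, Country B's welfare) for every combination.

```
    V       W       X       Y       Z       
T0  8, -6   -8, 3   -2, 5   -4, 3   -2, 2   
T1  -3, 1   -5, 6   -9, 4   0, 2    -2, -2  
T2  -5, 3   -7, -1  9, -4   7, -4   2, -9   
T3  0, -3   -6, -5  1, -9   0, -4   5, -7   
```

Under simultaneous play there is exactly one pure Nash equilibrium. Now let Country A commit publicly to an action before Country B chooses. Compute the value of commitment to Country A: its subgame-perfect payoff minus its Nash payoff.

5

Backward induction with Country A moving first.
- T0: Country B compares -6, 3, 5, 3, 2 and picks X; Country A would get -2.
- T1: Country B compares 1, 6, 4, 2, -2 and picks W; Country A would get -5.
- T2: Country B compares 3, -1, -4, -4, -9 and picks V; Country A would get -5.
- T3: Country B compares -3, -5, -9, -4, -7 and picks V; Country A would get 0.
Maximizing over -2, -5, -5, 0, Country A chooses T3. Subgame-perfect outcome: (T3, V) with payoffs (0, -3).
Now find the simultaneous Nash equilibrium.
Country A's best replies: V→T0; W→T1; X→T2; Y→T2; Z→T3.
Country B's best replies: T0→X; T1→W; T2→V; T3→V.
The unique mutual best reply is (T1, W), giving (-5, 6).
Country A's commitment gain: 0 − -5 = 5.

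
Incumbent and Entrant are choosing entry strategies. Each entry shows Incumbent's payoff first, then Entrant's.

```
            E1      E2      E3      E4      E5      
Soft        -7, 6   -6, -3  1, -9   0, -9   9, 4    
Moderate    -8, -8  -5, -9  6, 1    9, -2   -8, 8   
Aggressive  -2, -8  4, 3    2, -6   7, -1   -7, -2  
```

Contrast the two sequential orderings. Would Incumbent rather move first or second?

second

If Incumbent leads: Entrant's best replies are Soft→E1, Moderate→E5, Aggressive→E2; Incumbent's induced payoffs -7, -8, 4; outcome (Aggressive, E2), payoffs (4, 3).
If Entrant leads: Incumbent's best replies are E1→Aggressive, E2→Aggressive, E3→Moderate, E4→Moderate, E5→Soft; Entrant's induced payoffs -8, 3, 1, -2, 4; outcome (Soft, E5), payoffs (9, 4).
Incumbent gets 4 moving first and 9 moving second, so Incumbent prefers to move second.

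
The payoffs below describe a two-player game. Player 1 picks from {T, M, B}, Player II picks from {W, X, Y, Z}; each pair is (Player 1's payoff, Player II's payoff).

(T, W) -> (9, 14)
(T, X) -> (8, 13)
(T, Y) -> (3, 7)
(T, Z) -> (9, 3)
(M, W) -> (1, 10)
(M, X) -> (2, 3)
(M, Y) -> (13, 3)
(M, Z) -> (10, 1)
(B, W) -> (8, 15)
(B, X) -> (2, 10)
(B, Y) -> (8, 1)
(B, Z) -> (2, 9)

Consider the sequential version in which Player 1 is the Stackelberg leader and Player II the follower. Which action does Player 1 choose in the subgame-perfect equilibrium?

Solve by backward induction (Player 1 leads).
- T → Player II plays W (best of 14, 13, 7, 3); Player 1 gets 9.
- M → Player II plays W (best of 10, 3, 3, 1); Player 1 gets 1.
- B → Player II plays W (best of 15, 10, 1, 9); Player 1 gets 8.
Maximizing over 9, 1, 8, Player 1 chooses T. Subgame-perfect outcome: (T, W) with payoffs (9, 14).

T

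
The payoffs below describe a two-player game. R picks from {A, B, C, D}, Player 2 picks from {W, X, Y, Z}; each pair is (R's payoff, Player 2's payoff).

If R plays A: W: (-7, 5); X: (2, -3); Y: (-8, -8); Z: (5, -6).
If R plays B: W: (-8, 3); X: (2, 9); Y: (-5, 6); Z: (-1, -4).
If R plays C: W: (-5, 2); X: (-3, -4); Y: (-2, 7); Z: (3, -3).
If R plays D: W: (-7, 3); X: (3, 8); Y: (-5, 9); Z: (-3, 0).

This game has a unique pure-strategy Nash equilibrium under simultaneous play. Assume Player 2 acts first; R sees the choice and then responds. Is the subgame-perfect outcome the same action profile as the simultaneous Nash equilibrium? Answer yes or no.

no

Work backward from R's decision.
- W → R plays C (best of -7, -8, -5, -7); Player 2 gets 2.
- X → R plays D (best of 2, 2, -3, 3); Player 2 gets 8.
- Y → R plays C (best of -8, -5, -2, -5); Player 2 gets 7.
- Z → R plays A (best of 5, -1, 3, -3); Player 2 gets -6.
Among 2, 8, 7, -6, the best is 8 at X. Subgame-perfect outcome: (D, X) with payoffs (3, 8).
Now find the simultaneous Nash equilibrium.
R's best replies: W→C; X→D; Y→C; Z→A.
Player 2's best replies: A→W; B→X; C→Y; D→Y.
The unique mutual best reply is (C, Y), giving (-2, 7).
Sequential outcome (D, X) differs from the Nash profile (C, Y).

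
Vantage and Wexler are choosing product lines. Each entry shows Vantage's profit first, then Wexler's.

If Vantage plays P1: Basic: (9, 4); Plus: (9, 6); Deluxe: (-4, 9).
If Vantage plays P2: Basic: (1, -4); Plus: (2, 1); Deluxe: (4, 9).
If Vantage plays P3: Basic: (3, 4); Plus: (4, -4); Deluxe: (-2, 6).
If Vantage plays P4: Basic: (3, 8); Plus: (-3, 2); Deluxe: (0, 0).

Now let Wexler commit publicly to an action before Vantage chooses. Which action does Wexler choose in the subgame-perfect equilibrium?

Deluxe

Solve by backward induction (Wexler leads).
- Basic → Vantage plays P1 (best of 9, 1, 3, 3); Wexler gets 4.
- Plus → Vantage plays P1 (best of 9, 2, 4, -3); Wexler gets 6.
- Deluxe → Vantage plays P2 (best of -4, 4, -2, 0); Wexler gets 9.
Maximizing over 4, 6, 9, Wexler chooses Deluxe. Subgame-perfect outcome: (P2, Deluxe) with payoffs (4, 9).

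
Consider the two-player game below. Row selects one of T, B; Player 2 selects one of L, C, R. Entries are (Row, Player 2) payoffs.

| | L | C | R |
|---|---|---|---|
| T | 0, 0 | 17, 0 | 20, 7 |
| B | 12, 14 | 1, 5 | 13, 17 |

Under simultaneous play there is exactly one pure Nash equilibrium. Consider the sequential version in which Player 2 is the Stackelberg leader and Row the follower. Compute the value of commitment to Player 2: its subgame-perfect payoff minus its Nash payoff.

7

Solve by backward induction (Player 2 leads).
- L → Row plays B (best of 0, 12); Player 2 gets 14.
- C → Row plays T (best of 17, 1); Player 2 gets 0.
- R → Row plays T (best of 20, 13); Player 2 gets 7.
Among 14, 0, 7, the best is 14 at L. Subgame-perfect outcome: (B, L) with payoffs (12, 14).
For the simultaneous game, intersect best replies.
Row's best replies: L→B; C→T; R→T.
Player 2's best replies: T→R; B→R.
Only (T, R) has each player best-responding; Nash payoffs (20, 7).
Player 2's commitment gain: 14 − 7 = 7.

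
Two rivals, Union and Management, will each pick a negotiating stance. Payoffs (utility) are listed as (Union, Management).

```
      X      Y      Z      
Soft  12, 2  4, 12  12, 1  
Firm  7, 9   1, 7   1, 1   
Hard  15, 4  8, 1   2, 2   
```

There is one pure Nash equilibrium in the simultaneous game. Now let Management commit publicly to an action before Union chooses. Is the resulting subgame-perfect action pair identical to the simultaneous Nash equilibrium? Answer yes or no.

Solve by backward induction (Management leads).
- X → Union plays Hard (best of 12, 7, 15); Management gets 4.
- Y → Union plays Hard (best of 4, 1, 8); Management gets 1.
- Z → Union plays Soft (best of 12, 1, 2); Management gets 1.
Among 4, 1, 1, the best is 4 at X. Subgame-perfect outcome: (Hard, X) with payoffs (15, 4).
Under simultaneous play:
Union's best replies: X→Hard; Y→Hard; Z→Soft.
Management's best replies: Soft→Y; Firm→X; Hard→X.
Only (Hard, X) has each player best-responding; Nash payoffs (15, 4).
Sequential outcome (Hard, X) coincides with the Nash profile (Hard, X).

yes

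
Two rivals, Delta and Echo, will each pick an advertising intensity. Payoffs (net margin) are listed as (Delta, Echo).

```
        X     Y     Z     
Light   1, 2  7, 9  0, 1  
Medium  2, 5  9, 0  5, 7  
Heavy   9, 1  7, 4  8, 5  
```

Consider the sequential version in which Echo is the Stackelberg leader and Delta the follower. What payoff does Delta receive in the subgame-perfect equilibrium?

Backward induction with Echo moving first.
- X: Delta compares 1, 2, 9 and picks Heavy; Echo would get 1.
- Y: Delta compares 7, 9, 7 and picks Medium; Echo would get 0.
- Z: Delta compares 0, 5, 8 and picks Heavy; Echo would get 5.
Among 1, 0, 5, the best is 5 at Z. Subgame-perfect outcome: (Heavy, Z) with payoffs (8, 5).

8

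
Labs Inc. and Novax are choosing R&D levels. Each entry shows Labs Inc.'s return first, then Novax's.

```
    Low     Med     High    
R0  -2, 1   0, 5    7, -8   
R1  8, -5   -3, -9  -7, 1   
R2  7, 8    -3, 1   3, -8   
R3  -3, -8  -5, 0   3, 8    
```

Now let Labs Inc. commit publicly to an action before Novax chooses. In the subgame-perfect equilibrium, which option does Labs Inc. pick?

Solve by backward induction (Labs Inc. leads).
- R0: Novax compares 1, 5, -8 and picks Med; Labs Inc. would get 0.
- R1: Novax compares -5, -9, 1 and picks High; Labs Inc. would get -7.
- R2: Novax compares 8, 1, -8 and picks Low; Labs Inc. would get 7.
- R3: Novax compares -8, 0, 8 and picks High; Labs Inc. would get 3.
Maximizing over 0, -7, 7, 3, Labs Inc. chooses R2. Subgame-perfect outcome: (R2, Low) with payoffs (7, 8).

R2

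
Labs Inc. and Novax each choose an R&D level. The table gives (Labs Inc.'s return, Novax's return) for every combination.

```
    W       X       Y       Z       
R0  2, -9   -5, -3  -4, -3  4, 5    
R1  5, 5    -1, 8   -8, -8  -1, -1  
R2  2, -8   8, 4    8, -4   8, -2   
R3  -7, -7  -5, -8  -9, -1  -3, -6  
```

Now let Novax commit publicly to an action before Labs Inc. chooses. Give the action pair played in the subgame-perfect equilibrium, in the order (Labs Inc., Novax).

Work backward from Labs Inc.'s decision.
- W: BR = R1, leader payoff 5.
- X: BR = R2, leader payoff 4.
- Y: BR = R2, leader payoff -4.
- Z: BR = R2, leader payoff -2.
Maximizing over 5, 4, -4, -2, Novax chooses W. Subgame-perfect outcome: (R1, W) with payoffs (5, 5).

(R1, W)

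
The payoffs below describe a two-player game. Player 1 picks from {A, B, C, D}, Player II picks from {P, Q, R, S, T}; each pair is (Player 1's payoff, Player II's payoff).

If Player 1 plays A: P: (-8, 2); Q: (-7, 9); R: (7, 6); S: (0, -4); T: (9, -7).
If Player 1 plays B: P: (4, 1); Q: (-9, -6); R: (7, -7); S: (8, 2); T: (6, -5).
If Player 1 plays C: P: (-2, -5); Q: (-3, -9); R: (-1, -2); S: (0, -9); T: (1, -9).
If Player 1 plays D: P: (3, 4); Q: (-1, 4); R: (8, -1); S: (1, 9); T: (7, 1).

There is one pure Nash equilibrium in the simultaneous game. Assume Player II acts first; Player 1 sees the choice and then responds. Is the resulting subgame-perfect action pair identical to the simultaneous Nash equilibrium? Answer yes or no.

no

Solve by backward induction (Player II leads).
- P: BR = B, leader payoff 1.
- Q: BR = D, leader payoff 4.
- R: BR = D, leader payoff -1.
- S: BR = B, leader payoff 2.
- T: BR = A, leader payoff -7.
Among 1, 4, -1, 2, -7, the best is 4 at Q. Subgame-perfect outcome: (D, Q) with payoffs (-1, 4).
For the simultaneous game, intersect best replies.
Player 1's best replies: P→B; Q→D; R→D; S→B; T→A.
Player II's best replies: A→Q; B→S; C→R; D→S.
The unique mutual best reply is (B, S), giving (8, 2).
Sequential outcome (D, Q) differs from the Nash profile (B, S).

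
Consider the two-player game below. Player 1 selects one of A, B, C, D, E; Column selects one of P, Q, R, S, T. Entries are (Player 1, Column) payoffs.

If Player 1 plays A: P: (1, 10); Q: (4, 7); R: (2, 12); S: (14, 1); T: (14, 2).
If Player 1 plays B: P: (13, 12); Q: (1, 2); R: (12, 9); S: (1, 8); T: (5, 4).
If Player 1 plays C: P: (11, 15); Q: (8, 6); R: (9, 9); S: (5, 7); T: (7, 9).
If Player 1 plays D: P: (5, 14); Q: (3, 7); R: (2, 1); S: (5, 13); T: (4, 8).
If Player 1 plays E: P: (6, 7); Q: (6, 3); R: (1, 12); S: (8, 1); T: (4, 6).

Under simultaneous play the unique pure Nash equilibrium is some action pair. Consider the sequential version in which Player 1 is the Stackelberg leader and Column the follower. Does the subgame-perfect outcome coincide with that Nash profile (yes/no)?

yes

Solve by backward induction (Player 1 leads).
- A: BR = R, leader payoff 2.
- B: BR = P, leader payoff 13.
- C: BR = P, leader payoff 11.
- D: BR = P, leader payoff 5.
- E: BR = R, leader payoff 1.
Player 1's induced payoffs are 2, 13, 11, 5, 1, so Player 1 commits to B. Subgame-perfect outcome: (B, P) with payoffs (13, 12).
Under simultaneous play:
Player 1's best replies: P→B; Q→C; R→B; S→A; T→A.
Column's best replies: A→R; B→P; C→P; D→P; E→R.
The unique mutual best reply is (B, P), giving (13, 12).
Sequential outcome (B, P) coincides with the Nash profile (B, P).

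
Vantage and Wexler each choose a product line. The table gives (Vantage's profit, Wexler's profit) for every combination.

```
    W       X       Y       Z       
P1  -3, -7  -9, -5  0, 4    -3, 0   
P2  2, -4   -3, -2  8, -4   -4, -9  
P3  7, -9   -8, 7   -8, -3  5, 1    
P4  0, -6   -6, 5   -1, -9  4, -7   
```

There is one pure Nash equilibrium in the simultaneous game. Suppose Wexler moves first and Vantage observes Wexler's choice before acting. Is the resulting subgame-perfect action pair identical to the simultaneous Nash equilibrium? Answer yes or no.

Vantage best-responds to each possible Wexler move:
- W → Vantage plays P3 (best of -3, 2, 7, 0); Wexler gets -9.
- X → Vantage plays P2 (best of -9, -3, -8, -6); Wexler gets -2.
- Y → Vantage plays P2 (best of 0, 8, -8, -1); Wexler gets -4.
- Z → Vantage plays P3 (best of -3, -4, 5, 4); Wexler gets 1.
Wexler's induced payoffs are -9, -2, -4, 1, so Wexler commits to Z. Subgame-perfect outcome: (P3, Z) with payoffs (5, 1).
Under simultaneous play:
Vantage's best replies: W→P3; X→P2; Y→P2; Z→P3.
Wexler's best replies: P1→Y; P2→X; P3→X; P4→X.
The unique mutual best reply is (P2, X), giving (-3, -2).
Sequential outcome (P3, Z) differs from the Nash profile (P2, X).

no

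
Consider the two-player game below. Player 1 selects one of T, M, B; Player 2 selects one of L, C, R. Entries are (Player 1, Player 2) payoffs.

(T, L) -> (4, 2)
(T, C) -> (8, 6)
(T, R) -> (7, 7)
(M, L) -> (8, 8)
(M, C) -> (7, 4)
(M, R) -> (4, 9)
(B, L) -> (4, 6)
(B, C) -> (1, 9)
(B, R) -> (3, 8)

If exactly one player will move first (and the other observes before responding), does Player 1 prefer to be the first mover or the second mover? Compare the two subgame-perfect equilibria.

If Player 1 leads: Player 2's best replies are T→R, M→R, B→C; Player 1's induced payoffs 7, 4, 1; outcome (T, R), payoffs (7, 7).
If Player 2 leads: Player 1's best replies are L→M, C→T, R→T; Player 2's induced payoffs 8, 6, 7; outcome (M, L), payoffs (8, 8).
Player 1 gets 7 moving first and 8 moving second, so Player 1 prefers to move second.

second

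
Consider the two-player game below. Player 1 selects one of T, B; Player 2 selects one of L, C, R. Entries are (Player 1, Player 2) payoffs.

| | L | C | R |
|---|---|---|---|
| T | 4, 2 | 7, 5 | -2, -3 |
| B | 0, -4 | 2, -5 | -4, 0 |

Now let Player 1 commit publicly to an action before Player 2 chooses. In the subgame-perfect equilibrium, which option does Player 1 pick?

Work backward from Player 2's decision.
- T: BR = C, leader payoff 7.
- B: BR = R, leader payoff -4.
Among 7, -4, the best is 7 at T. Subgame-perfect outcome: (T, C) with payoffs (7, 5).

T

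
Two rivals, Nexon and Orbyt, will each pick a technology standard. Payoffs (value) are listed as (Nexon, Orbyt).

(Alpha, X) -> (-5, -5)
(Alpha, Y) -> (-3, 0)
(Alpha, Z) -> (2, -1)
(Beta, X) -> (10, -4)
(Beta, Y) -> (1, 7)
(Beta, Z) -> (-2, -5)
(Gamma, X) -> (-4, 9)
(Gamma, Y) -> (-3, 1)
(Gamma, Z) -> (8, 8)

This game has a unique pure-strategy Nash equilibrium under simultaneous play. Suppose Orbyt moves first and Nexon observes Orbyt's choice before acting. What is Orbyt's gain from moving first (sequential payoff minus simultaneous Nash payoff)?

1

Work backward from Nexon's decision.
- X: Nexon compares -5, 10, -4 and picks Beta; Orbyt would get -4.
- Y: Nexon compares -3, 1, -3 and picks Beta; Orbyt would get 7.
- Z: Nexon compares 2, -2, 8 and picks Gamma; Orbyt would get 8.
Among -4, 7, 8, the best is 8 at Z. Subgame-perfect outcome: (Gamma, Z) with payoffs (8, 8).
Now find the simultaneous Nash equilibrium.
Nexon's best replies: X→Beta; Y→Beta; Z→Gamma.
Orbyt's best replies: Alpha→Y; Beta→Y; Gamma→X.
Only (Beta, Y) has each player best-responding; Nash payoffs (1, 7).
Orbyt's commitment gain: 8 − 7 = 1.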